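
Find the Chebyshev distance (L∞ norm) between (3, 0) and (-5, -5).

max(|x_i - y_i|) = max(|3 - (-5)|, |0 - (-5)|) = max(8, 5) = 8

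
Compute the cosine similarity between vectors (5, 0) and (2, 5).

With u = (5, 0), v = (2, 5):
u·v = 5·2 + 0·5 = 10 + 0 = 10.
|u| = √(5² + 0²) = √25, |v| = √(2² + 5²) = √29, so |u||v| = √(25·29) = √725.
cos θ = (u·v)/(|u||v|) = 10/√725 ≈ 0.3714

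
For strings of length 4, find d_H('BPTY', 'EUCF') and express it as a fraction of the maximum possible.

Differing positions: 1, 2, 3, 4. Hamming distance = 4. The maximum possible Hamming distance for length-4 strings is 4, so d_H/4 = 4/4 = 1.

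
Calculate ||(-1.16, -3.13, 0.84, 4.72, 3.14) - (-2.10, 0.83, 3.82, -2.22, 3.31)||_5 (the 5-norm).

(Σ|x_i - y_i|^5)^(1/5) = (|-1.16 - (-2.1)|^5 + |-3.13 - 0.83|^5 + |0.84 - 3.82|^5 + |4.72 - (-2.22)|^5 + |3.14 - 3.31|^5)^(1/5)
= (0.94^5 + 3.96^5 + 2.98^5 + 6.94^5 + 0.17^5)^(1/5) ≈ (0.7339 + 973.8138 + 235.0073 + 16098.9426 + 0.0001)^(1/5) = (17308.4977)^(1/5) ≈ 7.0413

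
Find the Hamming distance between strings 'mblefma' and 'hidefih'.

Differing positions: 1, 2, 3, 6, 7. Hamming distance = 5.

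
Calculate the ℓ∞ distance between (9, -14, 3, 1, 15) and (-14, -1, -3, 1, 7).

max(|x_i - y_i|) = max(|9 - (-14)|, |-14 - (-1)|, |3 - (-3)|, |1 - 1|, |15 - 7|) = max(23, 13, 6, 0, 8) = 23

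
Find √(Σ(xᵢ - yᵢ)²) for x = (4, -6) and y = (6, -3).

√(Σ(x_i - y_i)²) = √((4 - 6)² + (-6 - (-3))²)
= √((-2)² + (-3)²) = √(4 + 9) = √13 ≈ 3.6056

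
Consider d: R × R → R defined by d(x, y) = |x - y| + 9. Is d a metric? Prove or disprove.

No. d fails identity of indiscernibles (specifically d(x,x) = 0): d(-2, -2) = |-2 - (-2)| + 9 = 0 + 9 = 9 ≠ 0.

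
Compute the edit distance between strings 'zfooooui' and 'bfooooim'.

Let D[i][j] be the edit distance between the first i characters of 'zfooooui' and the first j characters of 'bfooooim', with D[i][0] = i, D[0][j] = j, and D[i][j] = D[i-1][j-1] if the characters match, else 1 + min(D[i-1][j], D[i][j-1], D[i-1][j-1]). Filling the table (rows: prefixes of 'zfooooui', columns: prefixes of 'bfooooim'):
     ε  b  f  o  o  o  o  i  m
  ε  0  1  2  3  4  5  6  7  8
  z  1  1  2  3  4  5  6  7  8
  f  2  2  1  2  3  4  5  6  7
  o  3  3  2  1  2  3  4  5  6
  o  4  4  3  2  1  2  3  4  5
  o  5  5  4  3  2  1  2  3  4
  o  6  6  5  4  3  2  1  2  3
  u  7  7  6  5  4  3  2  2  3
  i  8  8  7  6  5  4  3  2  3
The bottom-right entry gives D[8][8] = 3, so no sequence of fewer than 3 edits works. Backtracking through the table gives one optimal edit sequence (3 edits):
  zfooooui → bfooooui (sub z→b @1)
  bfooooui → bfooooii (sub u→i @7)
  bfooooii → bfooooim (sub i→m @8)
Edit distance = 3.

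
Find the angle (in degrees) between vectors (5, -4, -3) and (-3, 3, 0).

With u = (5, -4, -3), v = (-3, 3, 0):
u·v = 5·(-3) + (-4)·3 + (-3)·0 = (-15) + (-12) + 0 = -27.
|u| = √(5² + (-4)² + (-3)²) = √50, |v| = √((-3)² + 3² + 0²) = √18, so |u||v| = √(50·18) = √900 = 30.
cos θ = (u·v)/(|u||v|) = -27/30 = -0.9
θ = arccos(-0.9) ≈ 154.16°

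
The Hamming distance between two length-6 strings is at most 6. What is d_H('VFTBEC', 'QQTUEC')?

Differing positions: 1, 2, 4. Hamming distance = 3. The maximum possible Hamming distance for length-6 strings is 6, so d_H/6 = 3/6 = 0.5.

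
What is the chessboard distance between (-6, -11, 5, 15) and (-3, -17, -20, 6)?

max(|x_i - y_i|) = max(|-6 - (-3)|, |-11 - (-17)|, |5 - (-20)|, |15 - 6|) = max(3, 6, 25, 9) = 25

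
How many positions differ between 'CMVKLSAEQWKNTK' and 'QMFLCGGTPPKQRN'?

Differing positions: 1, 3, 4, 5, 6, 7, 8, 9, 10, 12, 13, 14. Hamming distance = 12.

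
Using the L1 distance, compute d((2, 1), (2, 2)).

Σ|x_i - y_i| = |2 - 2| + |1 - 2| = 0 + 1 = 1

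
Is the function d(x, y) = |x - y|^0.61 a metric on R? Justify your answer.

Yes. With 0 < p = 0.61 ≤ 1, d(x,y) = |x-y|^0.61 is a metric on R. Non-negativity and symmetry are immediate; |x-y|^0.61 = 0 ⟺ |x-y| = 0 ⟺ x = y. For the triangle inequality, the function t ↦ t^0.61 is subadditive on [0,∞) when p ≤ 1, so |x-z|^0.61 ≤ (|x-y| + |y-z|)^0.61 ≤ |x-y|^0.61 + |y-z|^0.61.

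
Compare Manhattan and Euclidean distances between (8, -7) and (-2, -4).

L1 = |8 - (-2)| + |-7 - (-4)| = 10 + 3 = 13
L2 = √(10² + 3²) = √109 ≈ 10.4403
L1 ≥ L2 always (equality iff movement is along one axis); L1 > L2 here.
Ratio L1/L2 = 13/√109 ≈ 1.2452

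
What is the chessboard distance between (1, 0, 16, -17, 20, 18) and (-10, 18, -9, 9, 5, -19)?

max(|x_i - y_i|) = max(|1 - (-10)|, |0 - 18|, |16 - (-9)|, |-17 - 9|, |20 - 5|, |18 - (-19)|) = max(11, 18, 25, 26, 15, 37) = 37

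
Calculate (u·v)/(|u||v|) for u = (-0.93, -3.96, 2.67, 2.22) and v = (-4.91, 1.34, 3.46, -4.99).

With u = (-0.93, -3.96, 2.67, 2.22), v = (-4.91, 1.34, 3.46, -4.99):
u·v = (-0.93)·(-4.91) + (-3.96)·1.34 + 2.67·3.46 + 2.22·(-4.99) = 4.5663 + (-5.3064) + 9.2382 + (-11.0778) = -2.5797.
|u| = √((-0.93)² + (-3.96)² + 2.67² + 2.22²) = √(0.8649 + 15.6816 + 7.1289 + 4.9284) = √28.6038, |v| = √((-4.91)² + 1.34² + 3.46² + (-4.99)²) = √(24.1081 + 1.7956 + 11.9716 + 24.9001) = √62.7754.
cos θ = (u·v)/(|u||v|) = -2.5797/(√28.6038·√62.7754) ≈ -0.0609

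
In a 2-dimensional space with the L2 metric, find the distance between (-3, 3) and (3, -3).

(Σ|x_i - y_i|^2)^(1/2) = (|-3 - 3|^2 + |3 - (-3)|^2)^(1/2)
= (6^2 + 6^2)^(1/2) = (36 + 36)^(1/2) = (72)^(1/2) ≈ 8.4853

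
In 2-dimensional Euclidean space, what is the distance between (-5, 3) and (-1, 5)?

√(Σ(x_i - y_i)²) = √((-5 - (-1))² + (3 - 5)²)
= √((-4)² + (-2)²) = √(16 + 4) = √20 ≈ 4.4721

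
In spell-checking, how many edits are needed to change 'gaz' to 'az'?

Let D[i][j] be the edit distance between the first i characters of 'gaz' and the first j characters of 'az', with D[i][0] = i, D[0][j] = j, and D[i][j] = D[i-1][j-1] if the characters match, else 1 + min(D[i-1][j], D[i][j-1], D[i-1][j-1]). Filling the table (rows: prefixes of 'gaz', columns: prefixes of 'az'):
     ε  a  z
  ε  0  1  2
  g  1  1  2
  a  2  1  2
  z  3  2  1
The bottom-right entry gives D[3][2] = 1, so no sequence of fewer than 1 edit works. Backtracking through the table gives one optimal edit sequence (1 edit):
  gaz → az (del g @1)
Edit distance = 1.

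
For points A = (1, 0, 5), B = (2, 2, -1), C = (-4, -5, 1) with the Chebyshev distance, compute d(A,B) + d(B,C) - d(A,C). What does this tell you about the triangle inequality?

d(A,B) = max(1, 2, 6) = 6, d(B,C) = max(6, 7, 2) = 7, d(A,C) = max(5, 5, 4) = 5.
d(A,B) + d(B,C) - d(A,C) = 6 + 7 - 5 = 13 - 5 = 8. This is ≥ 0, so the triangle inequality holds for these points.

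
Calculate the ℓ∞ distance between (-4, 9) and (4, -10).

max(|x_i - y_i|) = max(|-4 - 4|, |9 - (-10)|) = max(8, 19) = 19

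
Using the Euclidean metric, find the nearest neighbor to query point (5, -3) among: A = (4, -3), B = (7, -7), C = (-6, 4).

Distances: d(A) = 1, d(B) ≈ 4.4721, d(C) ≈ 13.0384. Nearest: A = (4, -3) with distance 1.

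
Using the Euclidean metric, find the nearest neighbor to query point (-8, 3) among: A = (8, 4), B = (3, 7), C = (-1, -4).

Distances: d(A) ≈ 16.0312, d(B) ≈ 11.7047, d(C) ≈ 9.8995. Nearest: C = (-1, -4) with distance 9.8995.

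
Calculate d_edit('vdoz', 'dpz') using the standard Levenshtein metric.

Let D[i][j] be the edit distance between the first i characters of 'vdoz' and the first j characters of 'dpz', with D[i][0] = i, D[0][j] = j, and D[i][j] = D[i-1][j-1] if the characters match, else 1 + min(D[i-1][j], D[i][j-1], D[i-1][j-1]). Filling the table (rows: prefixes of 'vdoz', columns: prefixes of 'dpz'):
     ε  d  p  z
  ε  0  1  2  3
  v  1  1  2  3
  d  2  1  2  3
  o  3  2  2  3
  z  4  3  3  2
The bottom-right entry gives D[4][3] = 2, so no sequence of fewer than 2 edits works. Backtracking through the table gives one optimal edit sequence (2 edits):
  vdoz → doz (del v @1)
  doz → dpz (sub o→p @2)
Edit distance = 2.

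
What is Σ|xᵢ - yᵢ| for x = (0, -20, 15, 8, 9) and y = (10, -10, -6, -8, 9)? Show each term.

Σ|x_i - y_i| = |0 - 10| + |-20 - (-10)| + |15 - (-6)| + |8 - (-8)| + |9 - 9| = 10 + 10 + 21 + 16 + 0 = 57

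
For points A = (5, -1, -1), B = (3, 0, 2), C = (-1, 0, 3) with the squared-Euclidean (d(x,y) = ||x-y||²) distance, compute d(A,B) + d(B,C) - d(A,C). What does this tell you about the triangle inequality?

d(A,B) = 2² + 1² + 3² = 14, d(B,C) = 4² + 0² + 1² = 17, d(A,C) = 6² + 1² + 4² = 53.
d(A,B) + d(B,C) - d(A,C) = 14 + 17 - 53 = 31 - 53 = -22. This is < 0, so the triangle inequality FAILS for these points (squared-Euclidean is not a metric).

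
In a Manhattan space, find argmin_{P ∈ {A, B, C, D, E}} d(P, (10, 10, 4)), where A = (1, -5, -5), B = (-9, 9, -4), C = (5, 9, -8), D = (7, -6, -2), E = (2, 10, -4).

Distances: d(A) = 33, d(B) = 28, d(C) = 18, d(D) = 25, d(E) = 16. Nearest: E = (2, 10, -4) with distance 16.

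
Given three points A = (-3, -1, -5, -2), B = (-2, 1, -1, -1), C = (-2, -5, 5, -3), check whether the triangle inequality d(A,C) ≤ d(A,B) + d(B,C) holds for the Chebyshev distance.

d(A,B) = max(1, 2, 4, 1) = 4, d(B,C) = max(0, 6, 6, 2) = 6, d(A,C) = max(1, 4, 10, 1) = 10.
d(A,C) = 10 ≤ 4 + 6 = 10. Triangle inequality is satisfied.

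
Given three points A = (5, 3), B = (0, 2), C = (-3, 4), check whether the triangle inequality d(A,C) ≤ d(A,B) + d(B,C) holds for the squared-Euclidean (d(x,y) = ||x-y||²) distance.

d(A,B) = 5² + 1² = 26, d(B,C) = 3² + 2² = 13, d(A,C) = 8² + 1² = 65.
d(A,C) = 65 > 26 + 13 = 39. Triangle inequality is VIOLATED. (Squared-Euclidean is not a metric — this is a counterexample.)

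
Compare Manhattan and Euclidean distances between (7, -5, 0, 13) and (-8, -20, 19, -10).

L1 = |7 - (-8)| + |-5 - (-20)| + |0 - 19| + |13 - (-10)| = 15 + 15 + 19 + 23 = 72
L2 = √(15² + 15² + 19² + 23²) = √1340 ≈ 36.606
L1 ≥ L2 always (equality iff movement is along one axis); L1 > L2 here.
Ratio L1/L2 = 72/√1340 ≈ 1.9669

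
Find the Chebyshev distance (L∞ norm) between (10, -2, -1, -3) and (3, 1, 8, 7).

max(|x_i - y_i|) = max(|10 - 3|, |-2 - 1|, |-1 - 8|, |-3 - 7|) = max(7, 3, 9, 10) = 10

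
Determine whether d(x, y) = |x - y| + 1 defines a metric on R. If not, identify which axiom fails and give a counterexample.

No. d fails identity of indiscernibles (specifically d(x,x) = 0): d(-4, -4) = |-4 - (-4)| + 1 = 0 + 1 = 1 ≠ 0.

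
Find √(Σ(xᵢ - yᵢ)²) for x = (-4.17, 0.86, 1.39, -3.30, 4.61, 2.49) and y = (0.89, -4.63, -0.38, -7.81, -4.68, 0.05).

√(Σ(x_i - y_i)²) = √((-4.17 - 0.89)² + (0.86 - (-4.63))² + (1.39 - (-0.38))² + (-3.3 - (-7.81))² + (4.61 - (-4.68))² + (2.49 - 0.05)²)
= √((-5.06)² + 5.49² + 1.77² + 4.51² + 9.29² + 2.44²) = √(25.6036 + 30.1401 + 3.1329 + 20.3401 + 86.3041 + 5.9536) = √171.4744 ≈ 13.0948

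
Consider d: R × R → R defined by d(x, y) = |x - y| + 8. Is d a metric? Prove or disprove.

No. d fails identity of indiscernibles (specifically d(x,x) = 0): d(8, 8) = |8 - 8| + 8 = 0 + 8 = 8 ≠ 0.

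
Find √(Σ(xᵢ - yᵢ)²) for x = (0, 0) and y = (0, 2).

√(Σ(x_i - y_i)²) = √((0 - 0)² + (0 - 2)²)
= √(0² + (-2)²) = √(0 + 4) = √4 = 2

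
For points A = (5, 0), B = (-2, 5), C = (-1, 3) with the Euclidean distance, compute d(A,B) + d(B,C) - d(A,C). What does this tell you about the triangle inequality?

d(A,B) = √(7² + 5²) = √74 ≈ 8.6023, d(B,C) = √(1² + 2²) = √5 ≈ 2.2361, d(A,C) = √(6² + 3²) = √45 ≈ 6.7082.
d(A,B) + d(B,C) - d(A,C) = 8.6023 + 2.2361 - 6.7082 = 10.8384 - 6.7082 = 4.1302 (to 4 decimal places). This is ≥ 0, so the triangle inequality holds for these points.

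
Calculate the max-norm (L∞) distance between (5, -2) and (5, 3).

max(|x_i - y_i|) = max(|5 - 5|, |-2 - 3|) = max(0, 5) = 5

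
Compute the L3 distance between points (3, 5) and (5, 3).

(Σ|x_i - y_i|^3)^(1/3) = (|3 - 5|^3 + |5 - 3|^3)^(1/3)
= (2^3 + 2^3)^(1/3) = (8 + 8)^(1/3) = (16)^(1/3) ≈ 2.5198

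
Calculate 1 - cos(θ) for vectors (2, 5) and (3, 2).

With u = (2, 5), v = (3, 2):
u·v = 2·3 + 5·2 = 6 + 10 = 16.
|u| = √(2² + 5²) = √29, |v| = √(3² + 2²) = √13, so |u||v| = √(29·13) = √377.
cos θ = (u·v)/(|u||v|) = 16/√377 ≈ 0.824
Cosine distance = 1 - cos θ ≈ 1 - 0.824 = 0.176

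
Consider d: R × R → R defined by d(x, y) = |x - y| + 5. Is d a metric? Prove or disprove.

No. d fails identity of indiscernibles (specifically d(x,x) = 0): d(3, 3) = |3 - 3| + 5 = 0 + 5 = 5 ≠ 0.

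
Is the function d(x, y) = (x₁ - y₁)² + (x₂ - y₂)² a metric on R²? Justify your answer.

No. The squared Euclidean distance fails the triangle inequality. Counterexample: x = (0, 0), y = (4, 3), z = (8, 6). d(x,z) = 8² + 6² = 100, but d(x,y) + d(y,z) = (4² + 3²) + (4² + 3²) = 25 + 25 = 50. Since 100 > 50, the triangle inequality is violated. (Note: √d, the ordinary Euclidean distance, IS a metric.)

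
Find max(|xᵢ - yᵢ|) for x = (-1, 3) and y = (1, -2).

max(|x_i - y_i|) = max(|-1 - 1|, |3 - (-2)|) = max(2, 5) = 5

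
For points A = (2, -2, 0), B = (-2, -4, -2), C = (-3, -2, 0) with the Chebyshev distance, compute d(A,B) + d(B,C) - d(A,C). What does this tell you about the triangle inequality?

d(A,B) = max(4, 2, 2) = 4, d(B,C) = max(1, 2, 2) = 2, d(A,C) = max(5, 0, 0) = 5.
d(A,B) + d(B,C) - d(A,C) = 4 + 2 - 5 = 6 - 5 = 1. This is ≥ 0, so the triangle inequality holds for these points.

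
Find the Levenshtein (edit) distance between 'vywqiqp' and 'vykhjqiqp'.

Let D[i][j] be the edit distance between the first i characters of 'vywqiqp' and the first j characters of 'vykhjqiqp', with D[i][0] = i, D[0][j] = j, and D[i][j] = D[i-1][j-1] if the characters match, else 1 + min(D[i-1][j], D[i][j-1], D[i-1][j-1]). Filling the table (rows: prefixes of 'vywqiqp', columns: prefixes of 'vykhjqiqp'):
     ε  v  y  k  h  j  q  i  q  p
  ε  0  1  2  3  4  5  6  7  8  9
  v  1  0  1  2  3  4  5  6  7  8
  y  2  1  0  1  2  3  4  5  6  7
  w  3  2  1  1  2  3  4  5  6  7
  q  4  3  2  2  2  3  3  4  5  6
  i  5  4  3  3  3  3  4  3  4  5
  q  6  5  4  4  4  4  3  4  3  4
  p  7  6  5  5  5  5  4  4  4  3
The bottom-right entry gives D[7][9] = 3, so no sequence of fewer than 3 edits works. Backtracking through the table gives one optimal edit sequence (3 edits):
  vywqiqp → vykwqiqp (ins k @3)
  vykwqiqp → vykhwqiqp (ins h @4)
  vykhwqiqp → vykhjqiqp (sub w→j @5)
Edit distance = 3.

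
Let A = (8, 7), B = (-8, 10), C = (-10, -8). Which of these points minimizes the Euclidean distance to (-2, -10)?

Distances: d(A) ≈ 19.7231, d(B) ≈ 20.8806, d(C) ≈ 8.2462. Nearest: C = (-10, -8) with distance 8.2462.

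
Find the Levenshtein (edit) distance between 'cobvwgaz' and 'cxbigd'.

Let D[i][j] be the edit distance between the first i characters of 'cobvwgaz' and the first j characters of 'cxbigd', with D[i][0] = i, D[0][j] = j, and D[i][j] = D[i-1][j-1] if the characters match, else 1 + min(D[i-1][j], D[i][j-1], D[i-1][j-1]). Filling the table (rows: prefixes of 'cobvwgaz', columns: prefixes of 'cxbigd'):
     ε  c  x  b  i  g  d
  ε  0  1  2  3  4  5  6
  c  1  0  1  2  3  4  5
  o  2  1  1  2  3  4  5
  b  3  2  2  1  2  3  4
  v  4  3  3  2  2  3  4
  w  5  4  4  3  3  3  4
  g  6  5  5  4  4  3  4
  a  7  6  6  5  5  4  4
  z  8  7  7  6  6  5  5
The bottom-right entry gives D[8][6] = 5, so no sequence of fewer than 5 edits works. Backtracking through the table gives one optimal edit sequence (5 edits):
  cobvwgaz → cxbvwgaz (sub o→x @2)
  cxbvwgaz → cxbwgaz (del v @4)
  cxbwgaz → cxbigaz (sub w→i @4)
  cxbigaz → cxbigz (del a @6)
  cxbigz → cxbigd (sub z→d @6)
Edit distance = 5.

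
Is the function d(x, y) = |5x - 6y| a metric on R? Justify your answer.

No. d fails symmetry: d(6, 9) = |5·6 - 6·9| = |-24| = 24, but d(9, 6) = |5·9 - 6·6| = |9| = 9. Since 24 ≠ 9, d(x,y) ≠ d(y,x) in general.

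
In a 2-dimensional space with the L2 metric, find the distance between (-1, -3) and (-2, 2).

(Σ|x_i - y_i|^2)^(1/2) = (|-1 - (-2)|^2 + |-3 - 2|^2)^(1/2)
= (1^2 + 5^2)^(1/2) = (1 + 25)^(1/2) = (26)^(1/2) ≈ 5.099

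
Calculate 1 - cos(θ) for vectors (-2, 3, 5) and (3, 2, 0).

With u = (-2, 3, 5), v = (3, 2, 0):
u·v = (-2)·3 + 3·2 + 5·0 = (-6) + 6 + 0 = 0.
|u| = √((-2)² + 3² + 5²) = √38, |v| = √(3² + 2² + 0²) = √13, so |u||v| = √(38·13) = √494.
cos θ = (u·v)/(|u||v|) = 0/√494 = 0
Cosine distance = 1 - cos θ = 1 - 0 = 1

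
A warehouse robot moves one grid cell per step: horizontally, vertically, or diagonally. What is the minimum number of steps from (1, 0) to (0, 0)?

max(|x_i - y_i|) = max(|1 - 0|, |0 - 0|) = max(1, 0) = 1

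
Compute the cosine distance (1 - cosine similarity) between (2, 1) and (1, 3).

With u = (2, 1), v = (1, 3):
u·v = 2·1 + 1·3 = 2 + 3 = 5.
|u| = √(2² + 1²) = √5, |v| = √(1² + 3²) = √10, so |u||v| = √(5·10) = √50.
cos θ = (u·v)/(|u||v|) = 5/√50 ≈ 0.7071
Cosine distance = 1 - cos θ ≈ 1 - 0.7071 = 0.2929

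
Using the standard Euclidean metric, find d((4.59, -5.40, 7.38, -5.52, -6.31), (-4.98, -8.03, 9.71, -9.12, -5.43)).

√(Σ(x_i - y_i)²) = √((4.59 - (-4.98))² + (-5.4 - (-8.03))² + (7.38 - 9.71)² + (-5.52 - (-9.12))² + (-6.31 - (-5.43))²)
= √(9.57² + 2.63² + (-2.33)² + 3.6² + (-0.88)²) = √(91.5849 + 6.9169 + 5.4289 + 12.96 + 0.7744) = √117.6651 ≈ 10.8474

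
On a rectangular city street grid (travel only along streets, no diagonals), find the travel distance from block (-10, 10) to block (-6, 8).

Σ|x_i - y_i| = |-10 - (-6)| + |10 - 8| = 4 + 2 = 6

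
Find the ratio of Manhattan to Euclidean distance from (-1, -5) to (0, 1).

L1 = |-1 - 0| + |-5 - 1| = 1 + 6 = 7
L2 = √(1² + 6²) = √37 ≈ 6.0828
L1 ≥ L2 always (equality iff movement is along one axis); L1 > L2 here.
Ratio L1/L2 = 7/√37 ≈ 1.1508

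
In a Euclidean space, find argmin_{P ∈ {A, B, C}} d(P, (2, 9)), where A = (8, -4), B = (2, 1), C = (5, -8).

Distances: d(A) ≈ 14.3178, d(B) = 8, d(C) ≈ 17.2627. Nearest: B = (2, 1) with distance 8.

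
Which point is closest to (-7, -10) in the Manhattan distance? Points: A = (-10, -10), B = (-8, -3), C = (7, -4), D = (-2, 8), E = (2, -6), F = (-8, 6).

Distances: d(A) = 3, d(B) = 8, d(C) = 20, d(D) = 23, d(E) = 13, d(F) = 17. Nearest: A = (-10, -10) with distance 3.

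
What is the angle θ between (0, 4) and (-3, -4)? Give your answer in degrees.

With u = (0, 4), v = (-3, -4):
u·v = 0·(-3) + 4·(-4) = 0 + (-16) = -16.
|u| = √(0² + 4²) = √16, |v| = √((-3)² + (-4)²) = √25, so |u||v| = √(16·25) = √400 = 20.
cos θ = (u·v)/(|u||v|) = -16/20 = -0.8
θ = arccos(-0.8) ≈ 143.13°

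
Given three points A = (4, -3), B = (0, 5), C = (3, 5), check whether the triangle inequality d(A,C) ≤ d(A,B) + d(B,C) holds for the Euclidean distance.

d(A,B) = √(4² + 8²) = √80 ≈ 8.9443, d(B,C) = √(3² + 0²) = √9 = 3, d(A,C) = √(1² + 8²) = √65 ≈ 8.0623.
d(A,C) ≈ 8.0623 ≤ 8.9443 + 3 = 11.9443. Triangle inequality is satisfied.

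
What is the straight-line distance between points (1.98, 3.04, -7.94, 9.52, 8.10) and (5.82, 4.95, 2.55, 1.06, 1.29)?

√(Σ(x_i - y_i)²) = √((1.98 - 5.82)² + (3.04 - 4.95)² + (-7.94 - 2.55)² + (9.52 - 1.06)² + (8.1 - 1.29)²)
= √((-3.84)² + (-1.91)² + (-10.49)² + 8.46² + 6.81²) = √(14.7456 + 3.6481 + 110.0401 + 71.5716 + 46.3761) = √246.3815 ≈ 15.6965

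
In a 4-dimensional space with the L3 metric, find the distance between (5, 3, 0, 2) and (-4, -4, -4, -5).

(Σ|x_i - y_i|^3)^(1/3) = (|5 - (-4)|^3 + |3 - (-4)|^3 + |0 - (-4)|^3 + |2 - (-5)|^3)^(1/3)
= (9^3 + 7^3 + 4^3 + 7^3)^(1/3) = (729 + 343 + 64 + 343)^(1/3) = (1479)^(1/3) ≈ 11.3935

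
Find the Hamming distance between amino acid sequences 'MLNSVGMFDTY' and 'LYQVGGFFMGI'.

Differing positions: 1, 2, 3, 4, 5, 7, 9, 10, 11. Hamming distance = 9.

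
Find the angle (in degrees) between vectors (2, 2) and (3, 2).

With u = (2, 2), v = (3, 2):
u·v = 2·3 + 2·2 = 6 + 4 = 10.
|u| = √(2² + 2²) = √8, |v| = √(3² + 2²) = √13, so |u||v| = √(8·13) = √104.
cos θ = (u·v)/(|u||v|) = 10/√104 ≈ 0.980581
θ = arccos(0.980581) ≈ 11.31°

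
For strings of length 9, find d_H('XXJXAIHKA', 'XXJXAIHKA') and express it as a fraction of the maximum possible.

Differing positions: none. Hamming distance = 0. The maximum possible Hamming distance for length-9 strings is 9, so d_H/9 = 0/9 = 0.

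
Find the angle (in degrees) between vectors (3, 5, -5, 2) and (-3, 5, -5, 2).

With u = (3, 5, -5, 2), v = (-3, 5, -5, 2):
u·v = 3·(-3) + 5·5 + (-5)·(-5) + 2·2 = (-9) + 25 + 25 + 4 = 45.
|u| = √(3² + 5² + (-5)² + 2²) = √63, |v| = √((-3)² + 5² + (-5)² + 2²) = √63, so |u||v| = √(63·63) = √3969 = 63.
cos θ = (u·v)/(|u||v|) = 45/63 ≈ 0.714286
θ = arccos(0.714286) ≈ 44.42°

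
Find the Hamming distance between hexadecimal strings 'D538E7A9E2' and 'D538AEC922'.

Differing positions: 5, 6, 7, 9. Hamming distance = 4.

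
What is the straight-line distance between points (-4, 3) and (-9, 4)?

√(Σ(x_i - y_i)²) = √((-4 - (-9))² + (3 - 4)²)
= √(5² + (-1)²) = √(25 + 1) = √26 ≈ 5.099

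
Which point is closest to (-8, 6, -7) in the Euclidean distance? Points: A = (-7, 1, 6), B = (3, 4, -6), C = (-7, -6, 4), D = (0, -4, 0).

Distances: d(A) ≈ 13.9642, d(B) ≈ 11.225, d(C) ≈ 16.3095, d(D) ≈ 14.5945. Nearest: B = (3, 4, -6) with distance 11.225.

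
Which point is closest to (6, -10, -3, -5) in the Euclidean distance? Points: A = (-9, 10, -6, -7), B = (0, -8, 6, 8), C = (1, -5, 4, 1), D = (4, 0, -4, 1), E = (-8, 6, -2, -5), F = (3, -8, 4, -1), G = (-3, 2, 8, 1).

Distances: d(A) ≈ 25.2587, d(B) ≈ 17.0294, d(C) ≈ 11.619, d(D) ≈ 11.8743, d(E) ≈ 21.2838, d(F) ≈ 8.8318, d(G) ≈ 19.5448. Nearest: F = (3, -8, 4, -1) with distance 8.8318.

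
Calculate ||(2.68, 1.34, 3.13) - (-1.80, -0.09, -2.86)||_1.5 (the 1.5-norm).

(Σ|x_i - y_i|^1.5)^(1/1.5) = (|2.68 - (-1.8)|^1.5 + |1.34 - (-0.09)|^1.5 + |3.13 - (-2.86)|^1.5)^(1/1.5)
= (4.48^1.5 + 1.43^1.5 + 5.99^1.5)^(1/1.5) ≈ (9.4824 + 1.71 + 14.6602)^(1/1.5) = (25.8526)^(1/1.5) ≈ 8.7432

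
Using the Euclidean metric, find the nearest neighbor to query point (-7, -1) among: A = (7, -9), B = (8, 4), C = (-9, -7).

Distances: d(A) ≈ 16.1245, d(B) ≈ 15.8114, d(C) ≈ 6.3246. Nearest: C = (-9, -7) with distance 6.3246.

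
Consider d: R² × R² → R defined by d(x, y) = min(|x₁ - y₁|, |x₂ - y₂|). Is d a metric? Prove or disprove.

No. d fails identity of indiscernibles: take x = (3, 0) and y = (3, 5). Then d(x,y) = min(|3 - 3|, |0 - 5|) = min(0, 5) = 0, yet x ≠ y.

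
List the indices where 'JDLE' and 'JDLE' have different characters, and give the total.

Differing positions: none. Hamming distance = 0.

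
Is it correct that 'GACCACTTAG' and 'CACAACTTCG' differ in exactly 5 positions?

Differing positions: 1, 4, 9. Hamming distance = 3, so the claim that d_H = 5 is false.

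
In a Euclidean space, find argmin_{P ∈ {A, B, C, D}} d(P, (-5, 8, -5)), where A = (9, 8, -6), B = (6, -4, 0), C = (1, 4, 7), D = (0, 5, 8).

Distances: d(A) ≈ 14.0357, d(B) ≈ 17.0294, d(C) = 14, d(D) ≈ 14.2478. Nearest: C = (1, 4, 7) with distance 14.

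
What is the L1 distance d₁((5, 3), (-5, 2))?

Σ|x_i - y_i| = |5 - (-5)| + |3 - 2| = 10 + 1 = 11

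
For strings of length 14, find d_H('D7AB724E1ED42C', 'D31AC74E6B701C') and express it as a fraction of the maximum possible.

Differing positions: 2, 3, 4, 5, 6, 9, 10, 11, 12, 13. Hamming distance = 10. The maximum possible Hamming distance for length-14 strings is 14, so d_H/14 = 10/14 ≈ 0.7143.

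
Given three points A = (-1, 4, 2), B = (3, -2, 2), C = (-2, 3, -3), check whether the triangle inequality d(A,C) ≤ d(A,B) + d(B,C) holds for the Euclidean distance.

d(A,B) = √(4² + 6² + 0²) = √52 ≈ 7.2111, d(B,C) = √(5² + 5² + 5²) = √75 ≈ 8.6603, d(A,C) = √(1² + 1² + 5²) = √27 ≈ 5.1962.
d(A,C) ≈ 5.1962 ≤ 7.2111 + 8.6603 = 15.8714. Triangle inequality is satisfied.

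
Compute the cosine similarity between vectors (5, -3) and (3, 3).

With u = (5, -3), v = (3, 3):
u·v = 5·3 + (-3)·3 = 15 + (-9) = 6.
|u| = √(5² + (-3)²) = √34, |v| = √(3² + 3²) = √18, so |u||v| = √(34·18) = √612.
cos θ = (u·v)/(|u||v|) = 6/√612 ≈ 0.2425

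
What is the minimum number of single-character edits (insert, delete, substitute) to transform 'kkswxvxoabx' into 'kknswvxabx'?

Let D[i][j] be the edit distance between the first i characters of 'kkswxvxoabx' and the first j characters of 'kknswvxabx', with D[i][0] = i, D[0][j] = j, and D[i][j] = D[i-1][j-1] if the characters match, else 1 + min(D[i-1][j], D[i][j-1], D[i-1][j-1]). Filling the table (rows: prefixes of 'kkswxvxoabx', columns: prefixes of 'kknswvxabx'):
     ε  k  k  n  s  w  v  x  a  b  x
  ε  0  1  2  3  4  5  6  7  8  9 10
  k  1  0  1  2  3  4  5  6  7  8  9
  k  2  1  0  1  2  3  4  5  6  7  8
  s  3  2  1  1  1  2  3  4  5  6  7
  w  4  3  2  2  2  1  2  3  4  5  6
  x  5  4  3  3  3  2  2  2  3  4  5
  v  6  5  4  4  4  3  2  3  3  4  5
  x  7  6  5  5  5  4  3  2  3  4  4
  o  8  7  6  6  6  5  4  3  3  4  5
  a  9  8  7  7  7  6  5  4  3  4  5
  b 10  9  8  8  8  7  6  5  4  3  4
  x 11 10  9  9  9  8  7  6  5  4  3
The bottom-right entry gives D[11][10] = 3, so no sequence of fewer than 3 edits works. Backtracking through the table gives one optimal edit sequence (3 edits):
  kkswxvxoabx → kknswxvxoabx (ins n @3)
  kknswxvxoabx → kknswvxoabx (del x @6)
  kknswvxoabx → kknswvxabx (del o @8)
Edit distance = 3.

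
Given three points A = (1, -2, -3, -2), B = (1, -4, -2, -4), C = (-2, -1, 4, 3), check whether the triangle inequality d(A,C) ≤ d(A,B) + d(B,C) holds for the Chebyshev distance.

d(A,B) = max(0, 2, 1, 2) = 2, d(B,C) = max(3, 3, 6, 7) = 7, d(A,C) = max(3, 1, 7, 5) = 7.
d(A,C) = 7 ≤ 2 + 7 = 9. Triangle inequality is satisfied.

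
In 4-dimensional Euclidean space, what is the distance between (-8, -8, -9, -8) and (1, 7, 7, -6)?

√(Σ(x_i - y_i)²) = √((-8 - 1)² + (-8 - 7)² + (-9 - 7)² + (-8 - (-6))²)
= √((-9)² + (-15)² + (-16)² + (-2)²) = √(81 + 225 + 256 + 4) = √566 ≈ 23.7908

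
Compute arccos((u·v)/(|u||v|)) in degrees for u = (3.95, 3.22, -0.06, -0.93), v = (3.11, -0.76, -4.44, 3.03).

With u = (3.95, 3.22, -0.06, -0.93), v = (3.11, -0.76, -4.44, 3.03):
u·v = 3.95·3.11 + 3.22·(-0.76) + (-0.06)·(-4.44) + (-0.93)·3.03 = 12.2845 + (-2.4472) + 0.2664 + (-2.8179) = 7.2858.
|u| = √(3.95² + 3.22² + (-0.06)² + (-0.93)²) = √(15.6025 + 10.3684 + 0.0036 + 0.8649) = √26.8394, |v| = √(3.11² + (-0.76)² + (-4.44)² + 3.03²) = √(9.6721 + 0.5776 + 19.7136 + 9.1809) = √39.1442.
cos θ = (u·v)/(|u||v|) = 7.2858/(√26.8394·√39.1442) ≈ 0.22478
θ = arccos(0.22478) ≈ 77.01°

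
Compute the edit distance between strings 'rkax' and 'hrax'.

Let D[i][j] be the edit distance between the first i characters of 'rkax' and the first j characters of 'hrax', with D[i][0] = i, D[0][j] = j, and D[i][j] = D[i-1][j-1] if the characters match, else 1 + min(D[i-1][j], D[i][j-1], D[i-1][j-1]). Filling the table (rows: prefixes of 'rkax', columns: prefixes of 'hrax'):
     ε  h  r  a  x
  ε  0  1  2  3  4
  r  1  1  1  2  3
  k  2  2  2  2  3
  a  3  3  3  2  3
  x  4  4  4  3  2
The bottom-right entry gives D[4][4] = 2, so no sequence of fewer than 2 edits works. Backtracking through the table gives one optimal edit sequence (2 edits):
  rkax → hkax (sub r→h @1)
  hkax → hrax (sub k→r @2)
Edit distance = 2.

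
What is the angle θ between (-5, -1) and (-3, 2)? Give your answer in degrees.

With u = (-5, -1), v = (-3, 2):
u·v = (-5)·(-3) + (-1)·2 = 15 + (-2) = 13.
|u| = √((-5)² + (-1)²) = √26, |v| = √((-3)² + 2²) = √13, so |u||v| = √(26·13) = √338.
cos θ = (u·v)/(|u||v|) = 13/√338 ≈ 0.707107
θ = arccos(0.707107) ≈ 45°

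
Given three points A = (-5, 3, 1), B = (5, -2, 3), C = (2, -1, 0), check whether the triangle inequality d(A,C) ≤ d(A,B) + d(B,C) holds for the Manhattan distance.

d(A,B) = 10 + 5 + 2 = 17, d(B,C) = 3 + 1 + 3 = 7, d(A,C) = 7 + 4 + 1 = 12.
d(A,C) = 12 ≤ 17 + 7 = 24. Triangle inequality is satisfied.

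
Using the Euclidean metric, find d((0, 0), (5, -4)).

√(Σ(x_i - y_i)²) = √((0 - 5)² + (0 - (-4))²)
= √((-5)² + 4²) = √(25 + 16) = √41 ≈ 6.4031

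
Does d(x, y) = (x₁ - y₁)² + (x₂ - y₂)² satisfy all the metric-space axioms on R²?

No. The squared Euclidean distance fails the triangle inequality. Counterexample: x = (0, 0), y = (5, 1), z = (10, 2). d(x,z) = 10² + 2² = 104, but d(x,y) + d(y,z) = (5² + 1²) + (5² + 1²) = 26 + 26 = 52. Since 104 > 52, the triangle inequality is violated. (Note: √d, the ordinary Euclidean distance, IS a metric.)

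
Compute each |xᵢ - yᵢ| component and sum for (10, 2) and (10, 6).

Σ|x_i - y_i| = |10 - 10| + |2 - 6| = 0 + 4 = 4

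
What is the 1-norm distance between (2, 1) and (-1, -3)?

Σ|x_i - y_i| = |2 - (-1)| + |1 - (-3)| = 3 + 4 = 7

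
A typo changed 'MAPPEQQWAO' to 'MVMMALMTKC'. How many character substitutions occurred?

Differing positions: 2, 3, 4, 5, 6, 7, 8, 9, 10. Hamming distance = 9.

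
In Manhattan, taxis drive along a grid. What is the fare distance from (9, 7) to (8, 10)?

Σ|x_i - y_i| = |9 - 8| + |7 - 10| = 1 + 3 = 4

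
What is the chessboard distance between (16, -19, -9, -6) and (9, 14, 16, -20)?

max(|x_i - y_i|) = max(|16 - 9|, |-19 - 14|, |-9 - 16|, |-6 - (-20)|) = max(7, 33, 25, 14) = 33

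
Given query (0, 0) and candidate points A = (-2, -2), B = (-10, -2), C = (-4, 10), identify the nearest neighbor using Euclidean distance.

Distances: d(A) ≈ 2.8284, d(B) ≈ 10.198, d(C) ≈ 10.7703. Nearest: A = (-2, -2) with distance 2.8284.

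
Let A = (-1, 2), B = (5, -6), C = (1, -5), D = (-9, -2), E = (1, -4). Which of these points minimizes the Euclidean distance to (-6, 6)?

Distances: d(A) ≈ 6.4031, d(B) ≈ 16.2788, d(C) ≈ 13.0384, d(D) ≈ 8.544, d(E) ≈ 12.2066. Nearest: A = (-1, 2) with distance 6.4031.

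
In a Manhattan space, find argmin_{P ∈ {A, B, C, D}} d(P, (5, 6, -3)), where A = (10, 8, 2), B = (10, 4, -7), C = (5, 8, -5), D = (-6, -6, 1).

Distances: d(A) = 12, d(B) = 11, d(C) = 4, d(D) = 27. Nearest: C = (5, 8, -5) with distance 4.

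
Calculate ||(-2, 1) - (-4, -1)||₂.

√(Σ(x_i - y_i)²) = √((-2 - (-4))² + (1 - (-1))²)
= √(2² + 2²) = √(4 + 4) = √8 ≈ 2.8284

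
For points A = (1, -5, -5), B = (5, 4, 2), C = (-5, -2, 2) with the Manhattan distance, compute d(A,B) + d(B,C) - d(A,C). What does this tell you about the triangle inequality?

d(A,B) = 4 + 9 + 7 = 20, d(B,C) = 10 + 6 + 0 = 16, d(A,C) = 6 + 3 + 7 = 16.
d(A,B) + d(B,C) - d(A,C) = 20 + 16 - 16 = 36 - 16 = 20. This is ≥ 0, so the triangle inequality holds for these points.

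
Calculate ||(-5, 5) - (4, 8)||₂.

√(Σ(x_i - y_i)²) = √((-5 - 4)² + (5 - 8)²)
= √((-9)² + (-3)²) = √(81 + 9) = √90 ≈ 9.4868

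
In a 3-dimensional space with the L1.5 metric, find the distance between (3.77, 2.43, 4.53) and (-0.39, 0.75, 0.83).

(Σ|x_i - y_i|^1.5)^(1/1.5) = (|3.77 - (-0.39)|^1.5 + |2.43 - 0.75|^1.5 + |4.53 - 0.83|^1.5)^(1/1.5)
= (4.16^1.5 + 1.68^1.5 + 3.7^1.5)^(1/1.5) ≈ (8.4848 + 2.1775 + 7.1171)^(1/1.5) = (17.7794)^(1/1.5) ≈ 6.8121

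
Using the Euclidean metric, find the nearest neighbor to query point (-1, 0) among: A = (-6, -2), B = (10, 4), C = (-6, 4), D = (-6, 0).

Distances: d(A) ≈ 5.3852, d(B) ≈ 11.7047, d(C) ≈ 6.4031, d(D) = 5. Nearest: D = (-6, 0) with distance 5.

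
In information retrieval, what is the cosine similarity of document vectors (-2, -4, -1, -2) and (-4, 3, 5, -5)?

With u = (-2, -4, -1, -2), v = (-4, 3, 5, -5):
u·v = (-2)·(-4) + (-4)·3 + (-1)·5 + (-2)·(-5) = 8 + (-12) + (-5) + 10 = 1.
|u| = √((-2)² + (-4)² + (-1)² + (-2)²) = √25, |v| = √((-4)² + 3² + 5² + (-5)²) = √75, so |u||v| = √(25·75) = √1875.
cos θ = (u·v)/(|u||v|) = 1/√1875 ≈ 0.0231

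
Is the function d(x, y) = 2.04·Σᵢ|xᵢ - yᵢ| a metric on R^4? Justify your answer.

Yes. The L1 (Manhattan) norm induces a metric on R^4, and multiplying a metric by a positive constant 2.04 > 0 preserves all four axioms: non-negativity (2.04·||x-y|| ≥ 0), identity (2.04·||x-y|| = 0 ⟺ ||x-y|| = 0 ⟺ x = y), symmetry (||x-y|| = ||y-x||), and the triangle inequality (2.04·||x-z|| ≤ 2.04·||x-y|| + 2.04·||y-z||). So d is a metric.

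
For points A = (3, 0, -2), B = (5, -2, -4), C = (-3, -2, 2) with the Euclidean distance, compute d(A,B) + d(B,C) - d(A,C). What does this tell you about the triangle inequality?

d(A,B) = √(2² + 2² + 2²) = √12 ≈ 3.4641, d(B,C) = √(8² + 0² + 6²) = √100 = 10, d(A,C) = √(6² + 2² + 4²) = √56 ≈ 7.4833.
d(A,B) + d(B,C) - d(A,C) = 3.4641 + 10 - 7.4833 = 13.4641 - 7.4833 = 5.9808 (to 4 decimal places). This is ≥ 0, so the triangle inequality holds for these points.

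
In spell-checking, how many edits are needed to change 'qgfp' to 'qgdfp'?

Let D[i][j] be the edit distance between the first i characters of 'qgfp' and the first j characters of 'qgdfp', with D[i][0] = i, D[0][j] = j, and D[i][j] = D[i-1][j-1] if the characters match, else 1 + min(D[i-1][j], D[i][j-1], D[i-1][j-1]). Filling the table (rows: prefixes of 'qgfp', columns: prefixes of 'qgdfp'):
     ε  q  g  d  f  p
  ε  0  1  2  3  4  5
  q  1  0  1  2  3  4
  g  2  1  0  1  2  3
  f  3  2  1  1  1  2
  p  4  3  2  2  2  1
The bottom-right entry gives D[4][5] = 1, so no sequence of fewer than 1 edit works. Backtracking through the table gives one optimal edit sequence (1 edit):
  qgfp → qgdfp (ins d @3)
Edit distance = 1.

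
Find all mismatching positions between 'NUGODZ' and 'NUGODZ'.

Differing positions: none. Hamming distance = 0.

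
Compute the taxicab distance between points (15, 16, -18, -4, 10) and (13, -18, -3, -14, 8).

Σ|x_i - y_i| = |15 - 13| + |16 - (-18)| + |-18 - (-3)| + |-4 - (-14)| + |10 - 8| = 2 + 34 + 15 + 10 + 2 = 63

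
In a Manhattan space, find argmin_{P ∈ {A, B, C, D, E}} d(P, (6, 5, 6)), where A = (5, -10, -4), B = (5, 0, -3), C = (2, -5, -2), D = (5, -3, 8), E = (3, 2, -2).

Distances: d(A) = 26, d(B) = 15, d(C) = 22, d(D) = 11, d(E) = 14. Nearest: D = (5, -3, 8) with distance 11.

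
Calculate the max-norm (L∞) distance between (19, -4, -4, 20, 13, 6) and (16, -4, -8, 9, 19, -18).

max(|x_i - y_i|) = max(|19 - 16|, |-4 - (-4)|, |-4 - (-8)|, |20 - 9|, |13 - 19|, |6 - (-18)|) = max(3, 0, 4, 11, 6, 24) = 24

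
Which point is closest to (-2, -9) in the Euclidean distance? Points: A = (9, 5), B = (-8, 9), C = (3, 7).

Distances: d(A) ≈ 17.8045, d(B) ≈ 18.9737, d(C) ≈ 16.7631. Nearest: C = (3, 7) with distance 16.7631.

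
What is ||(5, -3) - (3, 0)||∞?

max(|x_i - y_i|) = max(|5 - 3|, |-3 - 0|) = max(2, 3) = 3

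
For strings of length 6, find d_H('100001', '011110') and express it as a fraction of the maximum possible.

Differing positions: 1, 2, 3, 4, 5, 6. Hamming distance = 6. The maximum possible Hamming distance for length-6 strings is 6, so d_H/6 = 6/6 = 1.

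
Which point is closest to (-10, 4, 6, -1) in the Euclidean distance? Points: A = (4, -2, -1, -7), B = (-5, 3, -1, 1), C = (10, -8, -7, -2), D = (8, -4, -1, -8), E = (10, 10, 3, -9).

Distances: d(A) ≈ 17.8045, d(B) ≈ 8.8882, d(C) ≈ 26.7208, d(D) ≈ 22.0454, d(E) ≈ 22.561. Nearest: B = (-5, 3, -1, 1) with distance 8.8882.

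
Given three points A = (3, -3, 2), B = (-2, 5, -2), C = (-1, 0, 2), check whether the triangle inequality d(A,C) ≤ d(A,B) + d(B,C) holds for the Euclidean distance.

d(A,B) = √(5² + 8² + 4²) = √105 ≈ 10.247, d(B,C) = √(1² + 5² + 4²) = √42 ≈ 6.4807, d(A,C) = √(4² + 3² + 0²) = √25 = 5.
d(A,C) = 5 ≤ 10.247 + 6.4807 = 16.7277. Triangle inequality is satisfied.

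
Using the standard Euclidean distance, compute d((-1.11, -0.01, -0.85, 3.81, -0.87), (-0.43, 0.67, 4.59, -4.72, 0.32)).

(Σ|x_i - y_i|^2)^(1/2) = (|-1.11 - (-0.43)|^2 + |-0.01 - 0.67|^2 + |-0.85 - 4.59|^2 + |3.81 - (-4.72)|^2 + |-0.87 - 0.32|^2)^(1/2)
= (0.68^2 + 0.68^2 + 5.44^2 + 8.53^2 + 1.19^2)^(1/2) = (0.4624 + 0.4624 + 29.5936 + 72.7609 + 1.4161)^(1/2) = (104.6954)^(1/2) ≈ 10.2321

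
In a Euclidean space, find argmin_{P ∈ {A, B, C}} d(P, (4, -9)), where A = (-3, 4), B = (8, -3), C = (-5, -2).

Distances: d(A) ≈ 14.7648, d(B) ≈ 7.2111, d(C) ≈ 11.4018. Nearest: B = (8, -3) with distance 7.2111.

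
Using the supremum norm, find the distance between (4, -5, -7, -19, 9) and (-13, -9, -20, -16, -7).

max(|x_i - y_i|) = max(|4 - (-13)|, |-5 - (-9)|, |-7 - (-20)|, |-19 - (-16)|, |9 - (-7)|) = max(17, 4, 13, 3, 16) = 17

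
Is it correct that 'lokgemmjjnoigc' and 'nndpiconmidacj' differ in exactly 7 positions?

Differing positions: 1, 2, 3, 4, 5, 6, 7, 8, 9, 10, 11, 12, 13, 14. Hamming distance = 14, so the claim that d_H = 7 is false.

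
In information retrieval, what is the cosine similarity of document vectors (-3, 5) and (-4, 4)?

With u = (-3, 5), v = (-4, 4):
u·v = (-3)·(-4) + 5·4 = 12 + 20 = 32.
|u| = √((-3)² + 5²) = √34, |v| = √((-4)² + 4²) = √32, so |u||v| = √(34·32) = √1088.
cos θ = (u·v)/(|u||v|) = 32/√1088 ≈ 0.9701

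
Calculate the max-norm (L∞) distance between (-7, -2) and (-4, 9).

max(|x_i - y_i|) = max(|-7 - (-4)|, |-2 - 9|) = max(3, 11) = 11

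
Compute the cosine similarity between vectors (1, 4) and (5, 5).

With u = (1, 4), v = (5, 5):
u·v = 1·5 + 4·5 = 5 + 20 = 25.
|u| = √(1² + 4²) = √17, |v| = √(5² + 5²) = √50, so |u||v| = √(17·50) = √850.
cos θ = (u·v)/(|u||v|) = 25/√850 ≈ 0.8575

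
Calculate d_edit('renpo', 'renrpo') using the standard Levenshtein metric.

Let D[i][j] be the edit distance between the first i characters of 'renpo' and the first j characters of 'renrpo', with D[i][0] = i, D[0][j] = j, and D[i][j] = D[i-1][j-1] if the characters match, else 1 + min(D[i-1][j], D[i][j-1], D[i-1][j-1]). Filling the table (rows: prefixes of 'renpo', columns: prefixes of 'renrpo'):
     ε  r  e  n  r  p  o
  ε  0  1  2  3  4  5  6
  r  1  0  1  2  3  4  5
  e  2  1  0  1  2  3  4
  n  3  2  1  0  1  2  3
  p  4  3  2  1  1  1  2
  o  5  4  3  2  2  2  1
The bottom-right entry gives D[5][6] = 1, so no sequence of fewer than 1 edit works. Backtracking through the table gives one optimal edit sequence (1 edit):
  renpo → renrpo (ins r @4)
Edit distance = 1.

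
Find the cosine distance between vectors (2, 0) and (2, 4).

With u = (2, 0), v = (2, 4):
u·v = 2·2 + 0·4 = 4 + 0 = 4.
|u| = √(2² + 0²) = √4, |v| = √(2² + 4²) = √20, so |u||v| = √(4·20) = √80.
cos θ = (u·v)/(|u||v|) = 4/√80 ≈ 0.4472
Cosine distance = 1 - cos θ ≈ 1 - 0.4472 = 0.5528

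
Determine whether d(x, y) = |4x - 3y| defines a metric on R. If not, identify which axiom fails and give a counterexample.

No. d fails symmetry: d(4, 7) = |4·4 - 3·7| = |-5| = 5, but d(7, 4) = |4·7 - 3·4| = |16| = 16. Since 5 ≠ 16, d(x,y) ≠ d(y,x) in general.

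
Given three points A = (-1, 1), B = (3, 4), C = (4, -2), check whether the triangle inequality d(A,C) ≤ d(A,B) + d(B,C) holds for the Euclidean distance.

d(A,B) = √(4² + 3²) = √25 = 5, d(B,C) = √(1² + 6²) = √37 ≈ 6.0828, d(A,C) = √(5² + 3²) = √34 ≈ 5.831.
d(A,C) ≈ 5.831 ≤ 5 + 6.0828 = 11.0828. Triangle inequality is satisfied.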